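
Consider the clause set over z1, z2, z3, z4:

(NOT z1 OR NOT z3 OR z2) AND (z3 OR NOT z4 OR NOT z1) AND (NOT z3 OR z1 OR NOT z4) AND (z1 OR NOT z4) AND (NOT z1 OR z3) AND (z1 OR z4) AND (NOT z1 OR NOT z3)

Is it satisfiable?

No, unsatisfiable

Try z1 = true.
The clause (z3) is unit, so z3 = true.
But (NOT z3) is also a unit clause — contradiction.
That branch fails; take z1 = false instead.
The clause (NOT z4) is unit, so z4 = false.
But (z4) is also a unit clause — contradiction.
Neither z1 = true nor z1 = false works.
No assignment satisfies every clause.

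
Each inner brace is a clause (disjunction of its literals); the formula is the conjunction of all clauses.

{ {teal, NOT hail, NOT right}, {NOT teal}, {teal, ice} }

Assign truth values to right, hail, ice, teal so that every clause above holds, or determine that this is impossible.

Unit clause (NOT teal) forces teal = false.
Unit clause (ice) forces ice = true.
Suppose hail = false.
Every clause is now satisfied; right is unconstrained.

right: true, hail: false, ice: true, teal: false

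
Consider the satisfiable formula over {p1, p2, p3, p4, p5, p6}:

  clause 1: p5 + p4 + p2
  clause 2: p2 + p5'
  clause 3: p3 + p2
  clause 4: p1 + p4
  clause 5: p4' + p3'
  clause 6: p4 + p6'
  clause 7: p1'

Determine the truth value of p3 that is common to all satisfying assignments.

Suppose p3 = 1.
Unit clause (p4') forces p4 = 0.
Unit clause (p1) forces p1 = 1.
But (p1') is also a unit clause — contradiction.
So every satisfying assignment has p3 = False.

False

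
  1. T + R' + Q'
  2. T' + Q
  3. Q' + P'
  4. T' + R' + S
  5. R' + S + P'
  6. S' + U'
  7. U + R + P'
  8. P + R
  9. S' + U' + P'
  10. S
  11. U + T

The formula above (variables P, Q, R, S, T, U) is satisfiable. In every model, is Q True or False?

True

Suppose Q = 0.
The clause (T') is unit, so T = 0.
The clause (S) is unit, so S = 1.
The clause (U') is unit, so U = 0.
Now (U) is unsatisfied and unit — conflict.
So every satisfying assignment has Q = True.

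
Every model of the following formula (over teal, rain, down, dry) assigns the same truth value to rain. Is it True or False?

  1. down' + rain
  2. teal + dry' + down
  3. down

True

Suppose rain = 0.
(down') alone gives down = 0.
But (down) is also a unit clause — contradiction.
So every satisfying assignment has rain = True.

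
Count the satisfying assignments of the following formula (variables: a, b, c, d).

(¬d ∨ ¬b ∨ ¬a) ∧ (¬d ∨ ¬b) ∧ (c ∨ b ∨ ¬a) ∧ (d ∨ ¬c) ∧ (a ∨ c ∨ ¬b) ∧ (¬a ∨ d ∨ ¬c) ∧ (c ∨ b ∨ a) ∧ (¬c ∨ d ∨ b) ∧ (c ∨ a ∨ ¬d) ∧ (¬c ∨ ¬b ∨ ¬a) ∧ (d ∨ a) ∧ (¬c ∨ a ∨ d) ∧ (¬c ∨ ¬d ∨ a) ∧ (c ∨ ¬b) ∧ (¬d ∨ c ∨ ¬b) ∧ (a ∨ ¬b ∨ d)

1

There are 2^4 = 16 truth assignments over (a, b, c, d).
Check each against the 16 clauses (columns in the order a, b, c, d):
  F F F F  ✗ fails (c ∨ b ∨ a)
  F F F T  ✗ fails (c ∨ b ∨ a)
  F F T F  ✗ fails (d ∨ ¬c)
  F F T T  ✗ fails (¬c ∨ ¬d ∨ a)
  F T F F  ✗ fails (a ∨ c ∨ ¬b)
  F T F T  ✗ fails (¬d ∨ ¬b)
  F T T F  ✗ fails (d ∨ ¬c)
  F T T T  ✗ fails (¬d ∨ ¬b)
  T F F F  ✗ fails (c ∨ b ∨ ¬a)
  T F F T  ✗ fails (c ∨ b ∨ ¬a)
  T F T F  ✗ fails (d ∨ ¬c)
  T F T T  ✓ satisfies all
  T T F F  ✗ fails (c ∨ ¬b)
  T T F T  ✗ fails (¬d ∨ ¬b ∨ ¬a)
  T T T F  ✗ fails (d ∨ ¬c)
  T T T T  ✗ fails (¬d ∨ ¬b ∨ ¬a)
1 of the 16 rows is a model.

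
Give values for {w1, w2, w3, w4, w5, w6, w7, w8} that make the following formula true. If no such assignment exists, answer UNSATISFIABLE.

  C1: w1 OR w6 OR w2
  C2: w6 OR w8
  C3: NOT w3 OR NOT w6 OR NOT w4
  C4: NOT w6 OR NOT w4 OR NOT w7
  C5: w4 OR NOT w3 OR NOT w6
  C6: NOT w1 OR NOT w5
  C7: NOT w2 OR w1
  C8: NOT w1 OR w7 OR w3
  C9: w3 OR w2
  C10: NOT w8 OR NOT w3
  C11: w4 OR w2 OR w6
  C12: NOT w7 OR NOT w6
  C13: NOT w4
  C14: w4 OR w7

The clause (NOT w4) is unit, so w4 = false.
The clause (w7) is unit, so w7 = true.
The clause (NOT w6) is unit, so w6 = false.
The clause (w8) is unit, so w8 = true.
The clause (NOT w3) is unit, so w3 = false.
The clause (w2) is unit, so w2 = true.
The clause (w1) is unit, so w1 = true.
The clause (NOT w5) is unit, so w5 = false.
Every clause now holds.

w1 ↦ true; w2 ↦ true; w3 ↦ false; w4 ↦ false; w5 ↦ false; w6 ↦ false; w7 ↦ true; w8 ↦ true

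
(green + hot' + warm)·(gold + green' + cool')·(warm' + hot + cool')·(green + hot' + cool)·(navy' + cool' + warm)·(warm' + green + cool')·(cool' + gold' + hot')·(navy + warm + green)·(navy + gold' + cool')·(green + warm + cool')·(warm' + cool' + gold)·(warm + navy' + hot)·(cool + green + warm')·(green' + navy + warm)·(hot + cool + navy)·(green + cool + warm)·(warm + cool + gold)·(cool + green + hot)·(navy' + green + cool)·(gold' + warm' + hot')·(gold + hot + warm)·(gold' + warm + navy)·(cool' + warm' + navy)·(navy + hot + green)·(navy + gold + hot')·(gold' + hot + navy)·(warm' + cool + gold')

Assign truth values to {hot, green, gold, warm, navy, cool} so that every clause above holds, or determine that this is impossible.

hot ↦ 1; green ↦ 1; gold ↦ 1; warm ↦ 0; navy ↦ 1; cool ↦ 0

Branch on green: set green = 1.
Branch on gold: set gold = 1.
Branch on cool: set cool = 0.
From the singleton clause (warm'), warm = 0.
From the singleton clause (navy), navy = 1.
From the singleton clause (hot), hot = 1.
All clauses are satisfied.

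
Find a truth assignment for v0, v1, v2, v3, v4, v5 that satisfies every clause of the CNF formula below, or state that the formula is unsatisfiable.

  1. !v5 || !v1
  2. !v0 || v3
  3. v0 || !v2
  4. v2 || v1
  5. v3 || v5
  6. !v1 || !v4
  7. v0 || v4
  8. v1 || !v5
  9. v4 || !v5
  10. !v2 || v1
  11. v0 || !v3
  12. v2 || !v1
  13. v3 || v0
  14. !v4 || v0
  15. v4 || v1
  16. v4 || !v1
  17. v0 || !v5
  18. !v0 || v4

UNSATISFIABLE

Try v5 = false.
(v3) alone gives v3 = true.
(v0) alone gives v0 = true.
(v4) alone gives v4 = true.
(!v1) alone gives v1 = false.
(v2) alone gives v2 = true.
That conflicts with the unit clause (!v2).
That branch fails; take v5 = true instead.
(!v1) alone gives v1 = false.
That conflicts with the unit clause (v1).
Neither v5 = true nor v5 = false works.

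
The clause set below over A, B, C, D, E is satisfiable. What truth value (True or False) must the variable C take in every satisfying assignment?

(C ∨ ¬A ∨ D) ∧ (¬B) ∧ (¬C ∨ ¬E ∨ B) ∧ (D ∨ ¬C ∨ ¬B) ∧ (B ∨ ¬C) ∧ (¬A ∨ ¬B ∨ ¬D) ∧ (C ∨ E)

Suppose C = True.
(¬B) alone gives B = False.
But (B) is also a unit clause — contradiction.
So every satisfying assignment has C = False.

False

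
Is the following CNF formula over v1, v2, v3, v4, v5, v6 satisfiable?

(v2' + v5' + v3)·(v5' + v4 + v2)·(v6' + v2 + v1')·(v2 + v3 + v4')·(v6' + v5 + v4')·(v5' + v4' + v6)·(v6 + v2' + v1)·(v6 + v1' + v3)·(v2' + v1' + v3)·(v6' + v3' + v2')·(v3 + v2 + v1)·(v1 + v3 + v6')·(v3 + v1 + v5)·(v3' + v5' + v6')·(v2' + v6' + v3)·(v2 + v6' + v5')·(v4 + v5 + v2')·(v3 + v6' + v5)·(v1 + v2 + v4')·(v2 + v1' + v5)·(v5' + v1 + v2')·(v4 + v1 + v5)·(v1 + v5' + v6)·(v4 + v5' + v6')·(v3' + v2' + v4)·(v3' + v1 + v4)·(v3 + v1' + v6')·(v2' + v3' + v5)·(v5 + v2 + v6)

Try v2 = 0.
Try v5 = 0.
From the singleton clause (v1'), v1 = 0.
From the singleton clause (v3), v3 = 1.
From the singleton clause (v4'), v4 = 0.
That conflicts with the unit clause (v4).
Undo v5 and try v5 = 1.
From the singleton clause (v4), v4 = 1.
From the singleton clause (v3), v3 = 1.
From the singleton clause (v6), v6 = 1.
That conflicts with the unit clause (v6').
Either choice for v5 ends in contradiction.
Undo v2 and try v2 = 1.
Try v5 = 0.
From the singleton clause (v4), v4 = 1.
From the singleton clause (v6'), v6 = 0.
From the singleton clause (v1), v1 = 1.
From the singleton clause (v3), v3 = 1.
That conflicts with the unit clause (v3').
Undo v5 and try v5 = 1.
From the singleton clause (v3), v3 = 1.
From the singleton clause (v6'), v6 = 0.
From the singleton clause (v4'), v4 = 0.
That conflicts with the unit clause (v4).
Either choice for v5 ends in contradiction.
Either choice for v2 ends in contradiction.
No assignment satisfies every clause.

Unsatisfiable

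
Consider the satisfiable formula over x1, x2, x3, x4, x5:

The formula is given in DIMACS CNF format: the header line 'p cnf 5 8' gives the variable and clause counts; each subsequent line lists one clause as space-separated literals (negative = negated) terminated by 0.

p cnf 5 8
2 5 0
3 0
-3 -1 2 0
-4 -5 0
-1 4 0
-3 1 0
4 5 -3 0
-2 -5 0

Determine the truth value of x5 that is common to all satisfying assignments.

False

Suppose x5 = True.
Unit clause (x3) forces x3 = True.
Unit clause (¬x4) forces x4 = False.
Unit clause (¬x1) forces x1 = False.
Now (x1) is unsatisfied and unit — conflict.
So every satisfying assignment has x5 = False.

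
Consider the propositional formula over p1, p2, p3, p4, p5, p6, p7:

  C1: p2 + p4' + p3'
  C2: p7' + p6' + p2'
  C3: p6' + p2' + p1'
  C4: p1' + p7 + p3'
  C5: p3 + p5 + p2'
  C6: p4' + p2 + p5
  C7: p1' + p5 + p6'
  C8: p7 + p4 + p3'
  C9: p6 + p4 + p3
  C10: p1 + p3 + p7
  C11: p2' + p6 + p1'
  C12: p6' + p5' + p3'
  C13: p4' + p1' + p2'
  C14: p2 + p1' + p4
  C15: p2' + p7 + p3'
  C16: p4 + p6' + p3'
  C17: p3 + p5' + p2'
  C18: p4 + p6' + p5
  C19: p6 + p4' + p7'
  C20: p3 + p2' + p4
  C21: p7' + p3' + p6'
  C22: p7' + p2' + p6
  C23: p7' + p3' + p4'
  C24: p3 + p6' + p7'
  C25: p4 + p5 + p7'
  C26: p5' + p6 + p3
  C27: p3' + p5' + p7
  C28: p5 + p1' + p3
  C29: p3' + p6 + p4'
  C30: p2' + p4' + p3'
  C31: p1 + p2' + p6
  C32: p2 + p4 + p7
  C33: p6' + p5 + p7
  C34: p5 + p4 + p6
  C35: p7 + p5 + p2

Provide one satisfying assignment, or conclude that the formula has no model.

p1 ↦ 1; p2 ↦ 0; p3 ↦ 0; p4 ↦ 1; p5 ↦ 1; p6 ↦ 1; p7 ↦ 0

Branch on p2: set p2 = 0.
Branch on p4: set p4 = 1.
The clause (p3') is unit, so p3 = 0.
The clause (p5) is unit, so p5 = 1.
The clause (p6) is unit, so p6 = 1.
The clause (p7') is unit, so p7 = 0.
The clause (p1) is unit, so p1 = 1.
This assignment satisfies each clause.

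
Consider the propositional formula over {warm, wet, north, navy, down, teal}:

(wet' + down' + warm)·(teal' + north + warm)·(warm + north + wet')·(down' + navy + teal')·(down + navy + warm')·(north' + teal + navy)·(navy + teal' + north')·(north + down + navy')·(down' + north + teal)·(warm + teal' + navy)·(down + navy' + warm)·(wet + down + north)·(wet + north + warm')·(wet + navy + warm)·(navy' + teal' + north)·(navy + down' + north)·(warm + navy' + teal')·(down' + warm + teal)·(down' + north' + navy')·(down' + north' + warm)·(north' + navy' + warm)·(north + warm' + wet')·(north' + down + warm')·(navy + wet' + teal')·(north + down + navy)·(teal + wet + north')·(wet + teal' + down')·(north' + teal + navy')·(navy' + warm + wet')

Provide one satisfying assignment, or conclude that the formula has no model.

UNSATISFIABLE

Suppose wet = 0.
Suppose down = 1.
(teal') alone gives teal = 0.
(north) alone gives north = 1.
Now (north') is unsatisfied and unit — conflict.
Undo down and try down = 0.
(north) alone gives north = 1.
(warm') alone gives warm = 0.
(navy') alone gives navy = 0.
Now (navy) is unsatisfied and unit — conflict.
Both values of down lead to a conflict.
Undo wet and try wet = 1.
Suppose down = 0.
Suppose warm = 1.
(navy) alone gives navy = 1.
(north) alone gives north = 1.
Now (north') is unsatisfied and unit — conflict.
Undo warm and try warm = 0.
(north) alone gives north = 1.
(navy') alone gives navy = 0.
(teal) alone gives teal = 1.
Now (teal') is unsatisfied and unit — conflict.
Both values of warm lead to a conflict.
Undo down and try down = 1.
(warm) alone gives warm = 1.
(north) alone gives north = 1.
(navy') alone gives navy = 0.
(teal') alone gives teal = 0.
Now (teal) is unsatisfied and unit — conflict.
Both values of down lead to a conflict.
Both values of wet lead to a conflict.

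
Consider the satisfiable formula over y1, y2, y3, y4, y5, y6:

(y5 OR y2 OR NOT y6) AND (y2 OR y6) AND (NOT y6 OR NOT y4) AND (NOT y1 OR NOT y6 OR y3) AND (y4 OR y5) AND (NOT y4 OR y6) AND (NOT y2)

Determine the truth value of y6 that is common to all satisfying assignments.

Suppose y6 = false.
The clause (y2) is unit, so y2 = true.
But (NOT y2) is also a unit clause — contradiction.
So every satisfying assignment has y6 = True.

True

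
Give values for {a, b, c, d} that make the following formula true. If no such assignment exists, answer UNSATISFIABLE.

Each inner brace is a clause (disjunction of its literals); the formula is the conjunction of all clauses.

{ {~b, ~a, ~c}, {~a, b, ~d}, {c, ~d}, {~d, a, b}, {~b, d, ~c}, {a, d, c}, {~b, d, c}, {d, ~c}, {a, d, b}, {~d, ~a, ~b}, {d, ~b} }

a=0; b=1; c=1; d=1

Try c = 1.
From the singleton clause (d), d = 1.
Try b = 1.
From the singleton clause (~a), a = 0.
All clauses are satisfied.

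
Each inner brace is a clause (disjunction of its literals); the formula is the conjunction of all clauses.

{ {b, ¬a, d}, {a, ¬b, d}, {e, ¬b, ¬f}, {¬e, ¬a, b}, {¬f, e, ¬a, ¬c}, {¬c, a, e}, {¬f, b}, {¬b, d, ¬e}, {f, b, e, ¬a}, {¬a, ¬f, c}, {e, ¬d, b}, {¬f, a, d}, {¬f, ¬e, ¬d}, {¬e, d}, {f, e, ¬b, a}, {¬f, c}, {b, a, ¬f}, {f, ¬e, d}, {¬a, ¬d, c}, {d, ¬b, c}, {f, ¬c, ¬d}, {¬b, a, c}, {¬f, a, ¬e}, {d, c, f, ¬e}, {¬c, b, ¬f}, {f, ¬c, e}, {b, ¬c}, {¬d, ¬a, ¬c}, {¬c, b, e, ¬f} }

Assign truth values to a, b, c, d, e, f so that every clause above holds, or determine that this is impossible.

a ↦ False; b ↦ False; c ↦ False; d ↦ True; e ↦ True; f ↦ False

Branch on f: set f = False.
Branch on e: set e = True.
The clause (d) is unit, so d = True.
The clause (¬c) is unit, so c = False.
The clause (¬a) is unit, so a = False.
The clause (¬b) is unit, so b = False.
All clauses are satisfied.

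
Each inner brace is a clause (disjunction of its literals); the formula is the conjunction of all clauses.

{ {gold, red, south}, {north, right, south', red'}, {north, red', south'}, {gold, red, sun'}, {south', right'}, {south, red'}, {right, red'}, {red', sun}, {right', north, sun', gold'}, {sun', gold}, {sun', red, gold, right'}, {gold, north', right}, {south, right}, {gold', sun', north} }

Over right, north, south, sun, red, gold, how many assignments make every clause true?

There are 2^6 = 64 truth assignments over (right, north, south, sun, red, gold).
Split on right. With right = 1, the clauses containing right are satisfied and right' drops from the rest; 3 of the 2^5 = 32 assignments to the other variables satisfy what remains.
With right = 0, by the same count on the reduced clause set, 4 assignments work.
(One model: right=F, north=F, south=T, sun=F, red=F, gold=F.)
Total: 3 + 4 = 7.

7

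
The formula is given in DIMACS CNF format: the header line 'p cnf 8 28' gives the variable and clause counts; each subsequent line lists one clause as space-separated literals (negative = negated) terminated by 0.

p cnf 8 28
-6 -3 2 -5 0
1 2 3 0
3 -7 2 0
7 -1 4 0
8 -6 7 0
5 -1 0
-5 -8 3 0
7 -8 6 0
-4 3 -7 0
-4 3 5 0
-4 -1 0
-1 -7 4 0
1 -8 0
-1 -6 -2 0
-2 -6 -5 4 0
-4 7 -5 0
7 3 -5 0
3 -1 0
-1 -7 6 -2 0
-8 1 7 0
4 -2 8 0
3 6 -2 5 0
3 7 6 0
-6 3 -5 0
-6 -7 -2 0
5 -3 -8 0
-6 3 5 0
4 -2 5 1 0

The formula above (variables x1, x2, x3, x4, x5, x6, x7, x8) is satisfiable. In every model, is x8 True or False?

Suppose x8 = True.
The clause (x1) is unit, so x1 = True.
The clause (x5) is unit, so x5 = True.
The clause (x3) is unit, so x3 = True.
The clause (¬x4) is unit, so x4 = False.
The clause (x7) is unit, so x7 = True.
But (¬x7) is also a unit clause — contradiction.
So every satisfying assignment has x8 = False.

False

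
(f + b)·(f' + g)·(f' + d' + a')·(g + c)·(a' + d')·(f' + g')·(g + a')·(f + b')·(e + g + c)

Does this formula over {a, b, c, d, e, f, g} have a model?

Case f = 1:
From the singleton clause (g), g = 1.
But (g') is also a unit clause — contradiction.
Backtrack on f: now try f = 0.
From the singleton clause (b), b = 1.
But (b') is also a unit clause — contradiction.
Neither f = 1 nor f = 0 works.
No assignment satisfies every clause.

No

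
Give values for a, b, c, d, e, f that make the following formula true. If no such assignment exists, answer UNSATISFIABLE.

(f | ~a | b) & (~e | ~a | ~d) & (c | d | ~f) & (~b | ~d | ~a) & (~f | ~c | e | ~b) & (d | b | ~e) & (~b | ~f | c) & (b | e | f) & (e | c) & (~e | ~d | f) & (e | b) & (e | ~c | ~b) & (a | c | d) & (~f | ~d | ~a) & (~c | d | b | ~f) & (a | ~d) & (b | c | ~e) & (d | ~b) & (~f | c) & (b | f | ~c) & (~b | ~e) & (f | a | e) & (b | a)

Branch on e: set e = 1.
From the singleton clause (~b), b = 0.
From the singleton clause (d), d = 1.
From the singleton clause (~a), a = 0.
Now (a) is unsatisfied and unit — conflict.
Backtrack on e: now try e = 0.
From the singleton clause (c), c = 1.
From the singleton clause (b), b = 1.
Now (~b) is unsatisfied and unit — conflict.
Either choice for e ends in contradiction.

UNSATISFIABLE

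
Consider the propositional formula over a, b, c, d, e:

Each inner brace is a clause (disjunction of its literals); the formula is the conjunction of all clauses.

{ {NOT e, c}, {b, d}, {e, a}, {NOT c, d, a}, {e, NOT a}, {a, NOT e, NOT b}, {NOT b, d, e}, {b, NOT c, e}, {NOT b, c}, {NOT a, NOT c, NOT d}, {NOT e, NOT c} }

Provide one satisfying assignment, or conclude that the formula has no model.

UNSATISFIABLE

Case e = false:
The clause (a) is unit, so a = true.
That conflicts with the unit clause (NOT a).
Backtrack on e: now try e = true.
The clause (c) is unit, so c = true.
That conflicts with the unit clause (NOT c).
Neither e = true nor e = false works.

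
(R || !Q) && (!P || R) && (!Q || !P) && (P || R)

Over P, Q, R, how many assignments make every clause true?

3

There are 2^3 = 8 truth assignments over (P, Q, R).
Check each against the 4 clauses (columns in the order P, Q, R):
  F F F  ✗ fails (P || R)
  F F T  ✓ satisfies all
  F T F  ✗ fails (R || !Q)
  F T T  ✓ satisfies all
  T F F  ✗ fails (!P || R)
  T F T  ✓ satisfies all
  T T F  ✗ fails (R || !Q)
  T T T  ✗ fails (!Q || !P)
3 of the 8 rows are models.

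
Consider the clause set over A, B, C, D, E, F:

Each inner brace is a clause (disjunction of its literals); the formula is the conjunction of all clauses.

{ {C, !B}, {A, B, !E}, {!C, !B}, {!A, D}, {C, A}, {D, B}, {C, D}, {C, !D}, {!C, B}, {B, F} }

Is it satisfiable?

No, unsatisfiable

Branch on C: set C = true.
The clause (!B) is unit, so B = false.
But (B) is also a unit clause — contradiction.
So C must be the other value — set C = false.
The clause (!B) is unit, so B = false.
The clause (A) is unit, so A = true.
The clause (D) is unit, so D = true.
But (!D) is also a unit clause — contradiction.
Either choice for C ends in contradiction.
No assignment satisfies every clause.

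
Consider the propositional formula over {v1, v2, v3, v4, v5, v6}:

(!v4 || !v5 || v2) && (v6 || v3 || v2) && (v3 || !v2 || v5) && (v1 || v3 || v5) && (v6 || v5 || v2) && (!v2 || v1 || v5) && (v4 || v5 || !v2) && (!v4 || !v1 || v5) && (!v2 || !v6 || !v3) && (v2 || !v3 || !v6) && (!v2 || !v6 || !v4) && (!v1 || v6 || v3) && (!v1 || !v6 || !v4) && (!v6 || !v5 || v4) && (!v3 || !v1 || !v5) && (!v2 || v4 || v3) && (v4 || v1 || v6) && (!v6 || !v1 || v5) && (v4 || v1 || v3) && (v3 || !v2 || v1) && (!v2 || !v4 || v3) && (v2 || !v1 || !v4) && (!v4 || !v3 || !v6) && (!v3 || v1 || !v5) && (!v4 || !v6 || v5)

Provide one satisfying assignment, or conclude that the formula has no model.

Branch on v4: set v4 = false.
Branch on v5: set v5 = true.
The clause (!v6) is unit, so v6 = false.
The clause (v1) is unit, so v1 = true.
The clause (v3) is unit, so v3 = true.
That conflicts with the unit clause (!v3).
Undo v5 and try v5 = false.
The clause (!v2) is unit, so v2 = false.
The clause (v6) is unit, so v6 = true.
The clause (!v3) is unit, so v3 = false.
The clause (v1) is unit, so v1 = true.
That conflicts with the unit clause (!v1).
Neither v5 = true nor v5 = false works.
Undo v4 and try v4 = true.
Branch on v5: set v5 = false.
The clause (!v1) is unit, so v1 = false.
The clause (v3) is unit, so v3 = true.
The clause (!v2) is unit, so v2 = false.
The clause (v6) is unit, so v6 = true.
That conflicts with the unit clause (!v6).
Undo v5 and try v5 = true.
The clause (v2) is unit, so v2 = true.
The clause (!v6) is unit, so v6 = false.
The clause (v3) is unit, so v3 = true.
The clause (!v1) is unit, so v1 = false.
That conflicts with the unit clause (v1).
Neither v5 = true nor v5 = false works.
Neither v4 = true nor v4 = false works.

UNSATISFIABLE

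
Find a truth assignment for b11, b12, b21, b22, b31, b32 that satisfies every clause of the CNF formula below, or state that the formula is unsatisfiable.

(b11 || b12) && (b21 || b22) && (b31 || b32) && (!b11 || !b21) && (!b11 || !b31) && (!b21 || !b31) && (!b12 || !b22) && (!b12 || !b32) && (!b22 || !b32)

Suppose b11 = true.
The clause (!b21) is unit, so b21 = false.
The clause (b22) is unit, so b22 = true.
The clause (!b31) is unit, so b31 = false.
The clause (b32) is unit, so b32 = true.
But (!b32) is also a unit clause — contradiction.
That branch fails; take b11 = false instead.
The clause (b12) is unit, so b12 = true.
The clause (!b22) is unit, so b22 = false.
The clause (b21) is unit, so b21 = true.
The clause (!b31) is unit, so b31 = false.
The clause (b32) is unit, so b32 = true.
But (!b32) is also a unit clause — contradiction.
Both values of b11 lead to a conflict.

UNSATISFIABLE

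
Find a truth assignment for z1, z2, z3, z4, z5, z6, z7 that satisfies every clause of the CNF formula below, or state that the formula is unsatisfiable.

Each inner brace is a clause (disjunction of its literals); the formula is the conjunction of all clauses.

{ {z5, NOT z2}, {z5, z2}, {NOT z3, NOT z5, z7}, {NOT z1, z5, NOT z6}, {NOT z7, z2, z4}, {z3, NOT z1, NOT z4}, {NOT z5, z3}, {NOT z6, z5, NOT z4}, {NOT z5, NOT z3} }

UNSATISFIABLE

Branch on z5: set z5 = true.
The clause (z3) is unit, so z3 = true.
That conflicts with the unit clause (NOT z3).
Backtrack on z5: now try z5 = false.
The clause (NOT z2) is unit, so z2 = false.
That conflicts with the unit clause (z2).
Both values of z5 lead to a conflict.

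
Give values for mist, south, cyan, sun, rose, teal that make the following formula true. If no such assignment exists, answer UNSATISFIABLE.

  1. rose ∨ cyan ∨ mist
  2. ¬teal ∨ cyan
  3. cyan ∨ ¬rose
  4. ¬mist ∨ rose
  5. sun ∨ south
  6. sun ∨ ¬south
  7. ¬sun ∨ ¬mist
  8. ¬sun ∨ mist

UNSATISFIABLE

Try teal = False.
Try cyan = True.
Try mist = False.
From the singleton clause (¬sun), sun = False.
From the singleton clause (south), south = True.
But (¬south) is also a unit clause — contradiction.
Undo mist and try mist = True.
From the singleton clause (rose), rose = True.
From the singleton clause (¬sun), sun = False.
From the singleton clause (south), south = True.
But (¬south) is also a unit clause — contradiction.
Either choice for mist ends in contradiction.
Undo cyan and try cyan = False.
From the singleton clause (¬rose), rose = False.
From the singleton clause (mist), mist = True.
But (¬mist) is also a unit clause — contradiction.
Either choice for cyan ends in contradiction.
Undo teal and try teal = True.
From the singleton clause (cyan), cyan = True.
Try mist = False.
From the singleton clause (¬sun), sun = False.
From the singleton clause (south), south = True.
But (¬south) is also a unit clause — contradiction.
Undo mist and try mist = True.
From the singleton clause (rose), rose = True.
From the singleton clause (¬sun), sun = False.
From the singleton clause (south), south = True.
But (¬south) is also a unit clause — contradiction.
Either choice for mist ends in contradiction.
Either choice for teal ends in contradiction.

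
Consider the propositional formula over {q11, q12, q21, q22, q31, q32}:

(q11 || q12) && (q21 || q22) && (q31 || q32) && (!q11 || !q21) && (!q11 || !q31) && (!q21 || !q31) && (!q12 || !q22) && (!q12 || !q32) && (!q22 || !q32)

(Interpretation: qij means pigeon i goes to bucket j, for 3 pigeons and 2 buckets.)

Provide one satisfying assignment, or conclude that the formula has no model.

UNSATISFIABLE

Branch on q11: set q11 = true.
The clause (!q21) is unit, so q21 = false.
The clause (q22) is unit, so q22 = true.
The clause (!q31) is unit, so q31 = false.
The clause (q32) is unit, so q32 = true.
But (!q32) is also a unit clause — contradiction.
So q11 must be the other value — set q11 = false.
The clause (q12) is unit, so q12 = true.
The clause (!q22) is unit, so q22 = false.
The clause (q21) is unit, so q21 = true.
The clause (!q31) is unit, so q31 = false.
The clause (q32) is unit, so q32 = true.
But (!q32) is also a unit clause — contradiction.
Neither q11 = true nor q11 = false works.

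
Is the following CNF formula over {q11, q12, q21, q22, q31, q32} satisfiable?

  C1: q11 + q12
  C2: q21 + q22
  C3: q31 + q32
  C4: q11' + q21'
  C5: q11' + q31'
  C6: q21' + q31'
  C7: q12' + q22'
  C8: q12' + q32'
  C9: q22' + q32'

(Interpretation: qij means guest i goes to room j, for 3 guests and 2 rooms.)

Branch on q11: set q11 = 1.
The clause (q21') is unit, so q21 = 0.
The clause (q22) is unit, so q22 = 1.
The clause (q31') is unit, so q31 = 0.
The clause (q32) is unit, so q32 = 1.
That conflicts with the unit clause (q32').
So q11 must be the other value — set q11 = 0.
The clause (q12) is unit, so q12 = 1.
The clause (q22') is unit, so q22 = 0.
The clause (q21) is unit, so q21 = 1.
The clause (q31') is unit, so q31 = 0.
The clause (q32) is unit, so q32 = 1.
That conflicts with the unit clause (q32').
Neither q11 = 1 nor q11 = 0 works.
No assignment satisfies every clause.

No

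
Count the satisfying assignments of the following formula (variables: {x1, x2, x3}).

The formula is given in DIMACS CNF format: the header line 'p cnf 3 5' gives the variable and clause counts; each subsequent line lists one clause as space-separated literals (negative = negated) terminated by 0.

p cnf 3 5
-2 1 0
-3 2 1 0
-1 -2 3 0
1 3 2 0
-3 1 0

There are 2^3 = 8 truth assignments over (x1, x2, x3).
Split on x1. With x1 = True, the clauses containing x1 are satisfied and ¬x1 drops from the rest; 3 of the 2^2 = 4 assignments to the other variables satisfy what remains.
With x1 = False, by the same count on the reduced clause set, 0 assignments work.
(One model: x1=T, x2=F, x3=F.)
Total: 3 + 0 = 3.

3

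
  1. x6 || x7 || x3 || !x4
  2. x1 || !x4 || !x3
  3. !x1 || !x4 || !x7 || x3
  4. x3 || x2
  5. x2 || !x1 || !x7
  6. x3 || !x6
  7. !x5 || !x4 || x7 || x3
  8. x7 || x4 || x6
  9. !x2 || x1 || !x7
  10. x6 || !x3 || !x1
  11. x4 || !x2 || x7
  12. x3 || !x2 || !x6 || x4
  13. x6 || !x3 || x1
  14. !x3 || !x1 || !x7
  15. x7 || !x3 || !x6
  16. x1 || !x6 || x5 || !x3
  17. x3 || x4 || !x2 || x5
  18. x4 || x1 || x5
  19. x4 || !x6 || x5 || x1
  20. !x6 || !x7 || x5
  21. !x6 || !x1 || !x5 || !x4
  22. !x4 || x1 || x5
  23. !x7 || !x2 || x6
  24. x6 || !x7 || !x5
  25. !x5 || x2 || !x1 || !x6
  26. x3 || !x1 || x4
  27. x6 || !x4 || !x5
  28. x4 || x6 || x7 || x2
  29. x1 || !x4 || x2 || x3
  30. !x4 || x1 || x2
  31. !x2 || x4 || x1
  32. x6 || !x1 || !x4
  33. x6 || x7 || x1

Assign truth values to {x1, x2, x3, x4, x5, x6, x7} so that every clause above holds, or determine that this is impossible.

x1: false,  x2: false,  x3: true,  x4: false,  x5: true,  x6: true,  x7: true

Suppose x3 = true.
Suppose x1 = false.
Unit clause (!x4) forces x4 = false.
Unit clause (x6) forces x6 = true.
Unit clause (x7) forces x7 = true.
Unit clause (!x2) forces x2 = false.
Unit clause (x5) forces x5 = true.
All clauses are satisfied.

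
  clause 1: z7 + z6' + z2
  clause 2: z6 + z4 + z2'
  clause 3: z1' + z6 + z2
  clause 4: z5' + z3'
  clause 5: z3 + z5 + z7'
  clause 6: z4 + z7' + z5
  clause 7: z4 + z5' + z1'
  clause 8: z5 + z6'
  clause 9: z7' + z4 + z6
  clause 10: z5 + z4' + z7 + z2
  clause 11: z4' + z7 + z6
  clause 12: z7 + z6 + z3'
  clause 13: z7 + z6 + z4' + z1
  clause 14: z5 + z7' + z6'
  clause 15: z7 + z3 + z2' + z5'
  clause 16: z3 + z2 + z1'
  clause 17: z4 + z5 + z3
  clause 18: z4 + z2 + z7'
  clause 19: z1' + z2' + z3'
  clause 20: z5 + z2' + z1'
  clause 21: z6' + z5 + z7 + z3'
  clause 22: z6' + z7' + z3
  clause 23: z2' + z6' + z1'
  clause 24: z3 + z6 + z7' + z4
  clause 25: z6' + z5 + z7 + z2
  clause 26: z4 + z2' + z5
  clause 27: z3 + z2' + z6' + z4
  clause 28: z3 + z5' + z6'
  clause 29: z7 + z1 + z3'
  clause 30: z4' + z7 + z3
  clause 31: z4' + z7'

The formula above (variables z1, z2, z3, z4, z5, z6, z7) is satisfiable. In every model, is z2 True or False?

Suppose z2 = 1.
Suppose z6 = 1.
From the singleton clause (z5), z5 = 1.
From the singleton clause (z3'), z3 = 0.
That conflicts with the unit clause (z3).
So z6 must be the other value — set z6 = 0.
From the singleton clause (z4), z4 = 1.
From the singleton clause (z7), z7 = 1.
That conflicts with the unit clause (z7').
Both values of z6 lead to a conflict.
So every satisfying assignment has z2 = False.

False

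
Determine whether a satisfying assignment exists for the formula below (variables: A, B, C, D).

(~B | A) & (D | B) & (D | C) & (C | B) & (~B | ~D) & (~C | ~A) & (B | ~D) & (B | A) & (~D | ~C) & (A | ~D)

No

Branch on B: set B = 0.
From the singleton clause (D), D = 1.
Now (~D) is unsatisfied and unit — conflict.
That branch fails; take B = 1 instead.
From the singleton clause (A), A = 1.
From the singleton clause (~D), D = 0.
From the singleton clause (C), C = 1.
Now (~C) is unsatisfied and unit — conflict.
Both values of B lead to a conflict.
No assignment satisfies every clause.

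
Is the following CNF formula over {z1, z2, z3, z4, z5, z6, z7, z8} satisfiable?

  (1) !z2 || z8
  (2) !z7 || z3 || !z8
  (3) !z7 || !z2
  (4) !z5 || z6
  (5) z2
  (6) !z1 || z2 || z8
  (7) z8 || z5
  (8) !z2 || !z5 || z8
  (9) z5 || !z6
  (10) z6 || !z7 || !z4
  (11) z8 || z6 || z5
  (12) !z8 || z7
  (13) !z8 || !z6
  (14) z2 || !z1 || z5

From the singleton clause (z2), z2 = true.
From the singleton clause (z8), z8 = true.
From the singleton clause (!z7), z7 = false.
But (z7) is also a unit clause — contradiction.
No assignment satisfies every clause.

No, unsatisfiable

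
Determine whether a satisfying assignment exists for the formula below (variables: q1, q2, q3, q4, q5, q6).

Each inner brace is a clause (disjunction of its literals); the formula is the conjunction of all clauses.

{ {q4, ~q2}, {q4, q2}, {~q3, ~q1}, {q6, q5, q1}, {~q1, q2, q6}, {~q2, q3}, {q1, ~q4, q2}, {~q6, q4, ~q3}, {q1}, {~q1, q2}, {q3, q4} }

From the singleton clause (q1), q1 = 1.
From the singleton clause (~q3), q3 = 0.
From the singleton clause (~q2), q2 = 0.
But (q2) is also a unit clause — contradiction.
No assignment satisfies every clause.

Unsatisfiable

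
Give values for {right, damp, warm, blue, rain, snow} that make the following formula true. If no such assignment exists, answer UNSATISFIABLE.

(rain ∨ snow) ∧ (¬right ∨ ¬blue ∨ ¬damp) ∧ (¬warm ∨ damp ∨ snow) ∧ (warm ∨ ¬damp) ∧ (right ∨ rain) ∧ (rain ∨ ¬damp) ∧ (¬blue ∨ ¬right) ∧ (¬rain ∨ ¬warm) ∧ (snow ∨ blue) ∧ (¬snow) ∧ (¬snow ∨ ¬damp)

right ↦ False; damp ↦ False; warm ↦ False; blue ↦ True; rain ↦ True; snow ↦ False

The clause (¬snow) is unit, so snow = False.
The clause (rain) is unit, so rain = True.
The clause (¬warm) is unit, so warm = False.
The clause (¬damp) is unit, so damp = False.
The clause (blue) is unit, so blue = True.
The clause (¬right) is unit, so right = False.
Every clause now holds.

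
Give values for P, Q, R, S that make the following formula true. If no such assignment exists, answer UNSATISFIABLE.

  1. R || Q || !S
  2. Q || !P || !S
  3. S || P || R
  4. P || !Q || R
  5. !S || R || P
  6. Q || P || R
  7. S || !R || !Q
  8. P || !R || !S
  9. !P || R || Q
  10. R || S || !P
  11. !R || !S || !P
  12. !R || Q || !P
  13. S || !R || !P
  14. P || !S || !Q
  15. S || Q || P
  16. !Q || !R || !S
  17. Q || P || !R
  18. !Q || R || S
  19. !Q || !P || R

Case R = true:
Case S = true:
The clause (P) is unit, so P = true.
But (!P) is also a unit clause — contradiction.
Undo S and try S = false.
The clause (!Q) is unit, so Q = false.
The clause (!P) is unit, so P = false.
But (P) is also a unit clause — contradiction.
Either choice for S ends in contradiction.
Undo R and try R = false.
Case Q = true:
The clause (P) is unit, so P = true.
But (!P) is also a unit clause — contradiction.
Undo Q and try Q = false.
The clause (!S) is unit, so S = false.
The clause (P) is unit, so P = true.
But (!P) is also a unit clause — contradiction.
Either choice for Q ends in contradiction.
Either choice for R ends in contradiction.

UNSATISFIABLE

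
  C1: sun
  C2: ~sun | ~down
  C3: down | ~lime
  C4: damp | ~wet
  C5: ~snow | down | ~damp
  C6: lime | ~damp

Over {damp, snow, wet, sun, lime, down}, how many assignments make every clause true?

There are 2^6 = 64 truth assignments over (damp, snow, wet, sun, lime, down).
Split on lime. With lime = 1, the clauses containing lime are satisfied and ~lime drops from the rest; 0 of the 2^5 = 32 assignments to the other variables satisfy what remains.
With lime = 0, by the same count on the reduced clause set, 2 assignments work.
Total: 0 + 2 = 2.

2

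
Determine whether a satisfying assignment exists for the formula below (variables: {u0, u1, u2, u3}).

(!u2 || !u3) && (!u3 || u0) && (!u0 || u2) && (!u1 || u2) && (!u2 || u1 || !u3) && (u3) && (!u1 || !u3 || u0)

(u3) alone gives u3 = true.
(!u2) alone gives u2 = false.
(u0) alone gives u0 = true.
But (!u0) is also a unit clause — contradiction.
No assignment satisfies every clause.

No, unsatisfiable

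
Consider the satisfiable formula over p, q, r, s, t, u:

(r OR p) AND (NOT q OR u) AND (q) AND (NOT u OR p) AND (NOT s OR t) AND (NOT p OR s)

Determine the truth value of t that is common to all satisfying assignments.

Suppose t = false.
(q) alone gives q = true.
(u) alone gives u = true.
(p) alone gives p = true.
(NOT s) alone gives s = false.
Now (s) is unsatisfied and unit — conflict.
So every satisfying assignment has t = True.

True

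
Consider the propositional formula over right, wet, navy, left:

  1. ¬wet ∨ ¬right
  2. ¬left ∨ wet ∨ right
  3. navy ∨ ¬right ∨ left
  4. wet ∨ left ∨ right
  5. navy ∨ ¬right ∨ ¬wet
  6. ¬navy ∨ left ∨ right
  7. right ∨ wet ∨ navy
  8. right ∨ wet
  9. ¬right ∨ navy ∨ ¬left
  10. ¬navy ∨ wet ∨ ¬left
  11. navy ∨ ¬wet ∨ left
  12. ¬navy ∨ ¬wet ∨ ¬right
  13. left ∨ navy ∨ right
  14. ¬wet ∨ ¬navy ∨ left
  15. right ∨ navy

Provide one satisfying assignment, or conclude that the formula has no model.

right=True, wet=False, navy=True, left=False

Suppose wet = False.
The clause (right) is unit, so right = True.
Suppose navy = True.
The clause (¬left) is unit, so left = False.
This assignment satisfies each clause.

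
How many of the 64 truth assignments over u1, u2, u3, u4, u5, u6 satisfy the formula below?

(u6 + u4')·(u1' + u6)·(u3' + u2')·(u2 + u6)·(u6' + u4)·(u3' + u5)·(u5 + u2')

9

There are 2^6 = 64 truth assignments over (u1, u2, u3, u4, u5, u6).
Split on u2. With u2 = 1, the clauses containing u2 are satisfied and u2' drops from the rest; 3 of the 2^5 = 32 assignments to the other variables satisfy what remains.
With u2 = 0, by the same count on the reduced clause set, 6 assignments work.
(One model: u1=F, u2=F, u3=F, u4=T, u5=F, u6=T.)
Total: 3 + 6 = 9.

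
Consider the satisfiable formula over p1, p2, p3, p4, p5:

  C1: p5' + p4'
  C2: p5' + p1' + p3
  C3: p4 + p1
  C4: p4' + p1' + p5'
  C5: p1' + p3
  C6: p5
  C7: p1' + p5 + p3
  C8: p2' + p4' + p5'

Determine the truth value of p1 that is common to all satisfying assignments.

Suppose p1 = 0.
The clause (p4) is unit, so p4 = 1.
The clause (p5') is unit, so p5 = 0.
That conflicts with the unit clause (p5).
So every satisfying assignment has p1 = True.

True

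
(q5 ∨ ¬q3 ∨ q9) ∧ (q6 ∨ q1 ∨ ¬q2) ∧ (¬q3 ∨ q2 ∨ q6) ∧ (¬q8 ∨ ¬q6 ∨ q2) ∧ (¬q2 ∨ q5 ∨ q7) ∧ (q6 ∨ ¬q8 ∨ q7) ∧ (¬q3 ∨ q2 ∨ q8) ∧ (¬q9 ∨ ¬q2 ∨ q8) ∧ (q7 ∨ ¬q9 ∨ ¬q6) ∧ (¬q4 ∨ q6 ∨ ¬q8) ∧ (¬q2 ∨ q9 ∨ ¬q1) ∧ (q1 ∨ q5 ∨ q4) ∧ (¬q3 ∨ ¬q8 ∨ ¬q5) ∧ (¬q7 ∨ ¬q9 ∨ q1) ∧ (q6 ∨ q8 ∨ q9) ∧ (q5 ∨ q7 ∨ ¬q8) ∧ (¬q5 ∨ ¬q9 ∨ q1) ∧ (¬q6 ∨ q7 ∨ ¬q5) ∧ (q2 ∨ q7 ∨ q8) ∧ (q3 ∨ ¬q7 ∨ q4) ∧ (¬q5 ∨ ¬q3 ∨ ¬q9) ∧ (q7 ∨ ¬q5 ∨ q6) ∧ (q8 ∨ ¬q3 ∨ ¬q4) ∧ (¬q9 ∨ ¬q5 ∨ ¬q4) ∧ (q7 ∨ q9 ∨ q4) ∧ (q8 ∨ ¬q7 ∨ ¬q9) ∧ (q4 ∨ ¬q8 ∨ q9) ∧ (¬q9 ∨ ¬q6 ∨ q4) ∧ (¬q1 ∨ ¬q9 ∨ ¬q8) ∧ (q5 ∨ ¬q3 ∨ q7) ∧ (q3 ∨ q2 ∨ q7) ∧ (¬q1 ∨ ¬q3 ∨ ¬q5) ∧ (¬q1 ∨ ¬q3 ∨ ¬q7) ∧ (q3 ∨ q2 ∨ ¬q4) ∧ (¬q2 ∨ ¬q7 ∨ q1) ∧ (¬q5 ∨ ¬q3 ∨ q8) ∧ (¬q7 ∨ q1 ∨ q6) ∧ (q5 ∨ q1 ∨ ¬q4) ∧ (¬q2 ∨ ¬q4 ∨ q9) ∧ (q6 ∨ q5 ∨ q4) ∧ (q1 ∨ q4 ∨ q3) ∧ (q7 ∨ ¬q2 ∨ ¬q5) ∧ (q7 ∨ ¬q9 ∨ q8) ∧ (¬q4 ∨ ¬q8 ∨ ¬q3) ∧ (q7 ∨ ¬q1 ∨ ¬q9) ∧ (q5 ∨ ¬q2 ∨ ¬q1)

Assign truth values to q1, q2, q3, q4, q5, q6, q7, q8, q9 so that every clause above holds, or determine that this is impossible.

UNSATISFIABLE

Branch on q5: set q5 = True.
Branch on q3: set q3 = False.
Branch on q9: set q9 = False.
Branch on q2: set q2 = False.
(q7) alone gives q7 = True.
(q4) alone gives q4 = True.
Now (¬q4) is unsatisfied and unit — conflict.
Backtrack on q2: now try q2 = True.
(¬q1) alone gives q1 = False.
(q6) alone gives q6 = True.
(q7) alone gives q7 = True.
Now (¬q7) is unsatisfied and unit — conflict.
Both values of q2 lead to a conflict.
Backtrack on q9: now try q9 = True.
(q1) alone gives q1 = True.
(¬q4) alone gives q4 = False.
(¬q7) alone gives q7 = False.
Now (q7) is unsatisfied and unit — conflict.
Both values of q9 lead to a conflict.
Backtrack on q3: now try q3 = True.
(¬q8) alone gives q8 = False.
Now (q8) is unsatisfied and unit — conflict.
Both values of q3 lead to a conflict.
Backtrack on q5: now try q5 = False.
Branch on q3: set q3 = False.
Branch on q2: set q2 = False.
(q7) alone gives q7 = True.
(q4) alone gives q4 = True.
Now (¬q4) is unsatisfied and unit — conflict.
Backtrack on q2: now try q2 = True.
(q7) alone gives q7 = True.
(q4) alone gives q4 = True.
(q1) alone gives q1 = True.
Now (¬q1) is unsatisfied and unit — conflict.
Both values of q2 lead to a conflict.
Backtrack on q3: now try q3 = True.
(q9) alone gives q9 = True.
(q7) alone gives q7 = True.
(q1) alone gives q1 = True.
Now (¬q1) is unsatisfied and unit — conflict.
Both values of q3 lead to a conflict.
Both values of q5 lead to a conflict.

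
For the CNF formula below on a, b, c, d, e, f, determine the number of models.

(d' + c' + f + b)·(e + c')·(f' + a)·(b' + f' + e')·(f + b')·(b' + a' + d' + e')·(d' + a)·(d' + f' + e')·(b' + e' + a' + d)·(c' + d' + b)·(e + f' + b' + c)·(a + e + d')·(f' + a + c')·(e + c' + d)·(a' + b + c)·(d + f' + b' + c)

5

There are 2^6 = 64 truth assignments over (a, b, c, d, e, f).
Split on d. With d = 1, the clauses containing d are satisfied and d' drops from the rest; 0 of the 2^5 = 32 assignments to the other variables satisfy what remains.
With d = 0, by the same count on the reduced clause set, 5 assignments work.
Total: 0 + 5 = 5.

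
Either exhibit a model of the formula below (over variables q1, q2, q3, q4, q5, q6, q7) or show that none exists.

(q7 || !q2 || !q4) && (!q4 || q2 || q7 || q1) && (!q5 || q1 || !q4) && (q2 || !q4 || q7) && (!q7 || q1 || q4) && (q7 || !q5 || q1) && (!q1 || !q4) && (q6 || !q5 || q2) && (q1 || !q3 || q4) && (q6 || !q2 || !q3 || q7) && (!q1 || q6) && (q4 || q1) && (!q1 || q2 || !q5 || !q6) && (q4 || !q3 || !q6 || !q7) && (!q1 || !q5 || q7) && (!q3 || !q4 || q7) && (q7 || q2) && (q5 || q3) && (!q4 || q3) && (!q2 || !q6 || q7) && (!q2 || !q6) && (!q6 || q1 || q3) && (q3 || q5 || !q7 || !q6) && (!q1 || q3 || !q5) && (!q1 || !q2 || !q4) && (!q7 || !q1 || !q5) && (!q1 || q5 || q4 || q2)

Try q1 = false.
(q4) alone gives q4 = true.
(!q5) alone gives q5 = false.
(q3) alone gives q3 = true.
(q7) alone gives q7 = true.
Try q2 = false.
Every clause is now satisfied; q6 is unconstrained.

q1: false, q2: false, q3: true, q4: true, q5: false, q6: false, q7: true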